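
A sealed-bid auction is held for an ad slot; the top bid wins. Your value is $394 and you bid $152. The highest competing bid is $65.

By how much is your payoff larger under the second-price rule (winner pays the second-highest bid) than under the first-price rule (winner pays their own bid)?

You have the highest bid, so you win under either rule.
Second-price: pay $65 → payoff $329.
First-price: pay your own bid $152 → payoff $242.
Difference = $329 − ($242) = $87.

$87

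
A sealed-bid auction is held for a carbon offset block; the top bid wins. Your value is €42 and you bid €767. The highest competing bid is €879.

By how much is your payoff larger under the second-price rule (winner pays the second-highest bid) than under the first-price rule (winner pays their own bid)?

€0

Your bid €767 is below €879, so you lose under either rule.
Payoff is €0 in both cases; difference = €0.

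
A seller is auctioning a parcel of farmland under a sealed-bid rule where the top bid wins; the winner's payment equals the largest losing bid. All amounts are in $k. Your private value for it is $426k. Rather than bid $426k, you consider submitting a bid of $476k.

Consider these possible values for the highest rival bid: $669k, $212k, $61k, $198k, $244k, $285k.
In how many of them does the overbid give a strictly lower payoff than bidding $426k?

0

The deviation hurts exactly when the highest competing bid lies strictly between $426k and $476k — overbidding then wins at a price above your value.
$669k: above both → same outcome either way.
$212k: below both → same outcome either way.
$61k: below both → same outcome either way.
$198k: below both → same outcome either way.
$244k: below both → same outcome either way.
$285k: below both → same outcome either way.
Count: 0.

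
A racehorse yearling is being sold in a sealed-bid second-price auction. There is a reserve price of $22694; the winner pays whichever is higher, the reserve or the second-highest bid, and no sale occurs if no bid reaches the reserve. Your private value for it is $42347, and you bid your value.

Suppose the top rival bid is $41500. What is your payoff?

Your bid $42347 is the highest and exceeds the reserve.
Price = max(second-highest bid, reserve) = max($41500, $22694) = $41500.
Payoff = $42347 − $41500 = $847.

$847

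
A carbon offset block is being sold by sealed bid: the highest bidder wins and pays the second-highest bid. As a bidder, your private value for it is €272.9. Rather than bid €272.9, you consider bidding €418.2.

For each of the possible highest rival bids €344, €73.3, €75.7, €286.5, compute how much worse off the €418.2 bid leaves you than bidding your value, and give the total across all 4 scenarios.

The deviation costs you only when the competing bid falls strictly between €272.9 and €418.2; elsewhere both bids give the same outcome.
€344: truthful payoff €0, deviation payoff −€71.1 → loss €71.1.
€73.3: outcomes coincide → loss €0.
€75.7: outcomes coincide → loss €0.
€286.5: truthful payoff €0, deviation payoff −€13.6 → loss €13.6.
Total loss = €71.1 + €13.6 = €84.7.

€84.7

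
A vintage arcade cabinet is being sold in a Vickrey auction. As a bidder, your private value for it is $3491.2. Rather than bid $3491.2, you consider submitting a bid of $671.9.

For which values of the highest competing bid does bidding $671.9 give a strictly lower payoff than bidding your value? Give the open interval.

If the competing bid is below $671.9, both bids win at the same price — no difference.
If it is above $3491.2, both bids lose — no difference.
If it lies strictly between $671.9 and $3491.2, bidding your value wins at a price below your value (positive payoff) while bidding $671.9 loses (payoff 0).
So the deviation strictly hurts on the open interval ($671.9, $3491.2).

($671.9, $3491.2)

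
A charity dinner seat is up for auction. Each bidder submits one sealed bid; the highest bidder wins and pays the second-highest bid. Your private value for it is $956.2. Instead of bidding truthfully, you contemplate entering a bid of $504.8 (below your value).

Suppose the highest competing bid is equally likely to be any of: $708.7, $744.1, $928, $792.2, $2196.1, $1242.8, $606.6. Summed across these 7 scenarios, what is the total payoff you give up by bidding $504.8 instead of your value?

The deviation costs you only when the competing bid falls strictly between $504.8 and $956.2; elsewhere both bids give the same outcome.
$708.7: truthful payoff $247.5, deviation payoff $0 → loss $247.5.
$744.1: truthful payoff $212.1, deviation payoff $0 → loss $212.1.
$928: truthful payoff $28.2, deviation payoff $0 → loss $28.2.
$792.2: truthful payoff $164, deviation payoff $0 → loss $164.
$2196.1: outcomes coincide → loss $0.
$1242.8: outcomes coincide → loss $0.
$606.6: truthful payoff $349.6, deviation payoff $0 → loss $349.6.
Total loss = $247.5 + $212.1 + $28.2 + $164 + $349.6 = $1001.4.

$1001.4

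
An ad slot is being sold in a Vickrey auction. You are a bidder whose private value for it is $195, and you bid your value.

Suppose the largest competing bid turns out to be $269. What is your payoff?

$0

Your bid $195 is below the highest competing bid $269, so you lose.
A losing bidder pays nothing and receives nothing: payoff = $0.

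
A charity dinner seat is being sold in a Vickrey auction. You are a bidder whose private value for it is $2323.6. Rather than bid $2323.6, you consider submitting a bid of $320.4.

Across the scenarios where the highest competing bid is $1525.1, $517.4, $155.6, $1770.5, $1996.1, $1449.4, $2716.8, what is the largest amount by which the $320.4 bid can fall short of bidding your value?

$1806.2

$1525.1: truthful gives $798.5, deviation gives $0 → loss $798.5.
$517.4: truthful gives $1806.2, deviation gives $0 → loss $1806.2.
$155.6: same outcome either way → loss $0.
$1770.5: truthful gives $553.1, deviation gives $0 → loss $553.1.
$1996.1: truthful gives $327.5, deviation gives $0 → loss $327.5.
$1449.4: truthful gives $874.2, deviation gives $0 → loss $874.2.
$2716.8: same outcome either way → loss $0.
Maximum loss: $1806.2.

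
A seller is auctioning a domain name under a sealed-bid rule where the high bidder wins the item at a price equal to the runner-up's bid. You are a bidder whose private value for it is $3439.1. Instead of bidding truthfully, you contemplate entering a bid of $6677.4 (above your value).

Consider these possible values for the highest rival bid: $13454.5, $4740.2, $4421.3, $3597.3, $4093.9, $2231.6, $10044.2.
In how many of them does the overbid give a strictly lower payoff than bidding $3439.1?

4

The deviation hurts exactly when the highest competing bid lies strictly between $3439.1 and $6677.4 — overbidding then wins at a price above your value.
$13454.5: above both → same outcome either way.
$4740.2: inside the interval → strictly worse (loss $1301.1).
$4421.3: inside the interval → strictly worse (loss $982.2).
$3597.3: inside the interval → strictly worse (loss $158.2).
$4093.9: inside the interval → strictly worse (loss $654.8).
$2231.6: below both → same outcome either way.
$10044.2: above both → same outcome either way.
Count: 4.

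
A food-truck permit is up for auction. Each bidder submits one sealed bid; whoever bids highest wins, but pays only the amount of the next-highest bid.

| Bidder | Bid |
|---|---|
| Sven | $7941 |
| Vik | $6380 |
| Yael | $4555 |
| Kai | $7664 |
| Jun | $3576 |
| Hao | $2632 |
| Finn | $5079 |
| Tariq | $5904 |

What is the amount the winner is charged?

Highest bid: Sven at $7941, so Sven wins.
Second-highest bid: Kai at $7664 — that is the price the winner pays.

$7664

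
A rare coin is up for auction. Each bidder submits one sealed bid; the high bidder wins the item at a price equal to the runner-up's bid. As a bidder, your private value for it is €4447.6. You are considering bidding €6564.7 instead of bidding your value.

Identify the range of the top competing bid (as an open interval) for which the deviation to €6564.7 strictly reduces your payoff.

(€4447.6, €6564.7)

If the competing bid is below €4447.6, both bids win at the same price — no difference.
If it is above €6564.7, both bids lose — no difference.
If it lies strictly between €4447.6 and €6564.7, bidding your value loses (payoff 0) while bidding €6564.7 wins at a price above your value (payoff negative).
So the deviation strictly hurts on the open interval (€4447.6, €6564.7).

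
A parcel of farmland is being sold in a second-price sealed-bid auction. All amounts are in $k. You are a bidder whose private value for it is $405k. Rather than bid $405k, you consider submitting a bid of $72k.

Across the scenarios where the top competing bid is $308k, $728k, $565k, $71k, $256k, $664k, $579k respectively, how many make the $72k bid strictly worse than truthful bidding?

2

The deviation hurts exactly when the highest competing bid lies strictly between $72k and $405k — underbidding then forfeits a profitable win.
$308k: inside the interval → strictly worse (loss $97k).
$728k: above both → same outcome either way.
$565k: above both → same outcome either way.
$71k: below both → same outcome either way.
$256k: inside the interval → strictly worse (loss $149k).
$664k: above both → same outcome either way.
$579k: above both → same outcome either way.
Count: 2.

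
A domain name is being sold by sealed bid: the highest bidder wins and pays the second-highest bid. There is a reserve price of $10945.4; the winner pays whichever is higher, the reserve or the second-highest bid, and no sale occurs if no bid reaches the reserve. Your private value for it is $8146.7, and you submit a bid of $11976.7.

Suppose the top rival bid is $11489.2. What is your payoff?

−$3342.5

Your bid $11976.7 is the highest and exceeds the reserve.
Price = max(second-highest bid, reserve) = max($11489.2, $10945.4) = $11489.2.
Payoff = $8146.7 − $11489.2 = −$3342.5.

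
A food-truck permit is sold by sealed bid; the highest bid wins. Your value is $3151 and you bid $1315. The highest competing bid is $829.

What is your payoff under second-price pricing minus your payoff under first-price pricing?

$486

You have the highest bid, so you win under either rule.
Second-price: pay $829 → payoff $2322.
First-price: pay your own bid $1315 → payoff $1836.
Difference = $2322 − ($1836) = $486.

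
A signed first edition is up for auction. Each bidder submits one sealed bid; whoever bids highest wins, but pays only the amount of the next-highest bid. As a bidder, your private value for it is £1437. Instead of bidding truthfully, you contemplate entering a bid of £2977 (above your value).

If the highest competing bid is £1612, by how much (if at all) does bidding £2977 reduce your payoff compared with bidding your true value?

Bidding your value £1437: you lose (since £1437 < £1612). Payoff £0.
Bidding £2977: you win and pay £1612. Payoff £1437 − £1612 = −£175.
The competing bid £1612 lies between your value and your inflated bid, so overbidding wins an item priced above your value.
Loss from deviating = £0 − (−£175) = £175.

£175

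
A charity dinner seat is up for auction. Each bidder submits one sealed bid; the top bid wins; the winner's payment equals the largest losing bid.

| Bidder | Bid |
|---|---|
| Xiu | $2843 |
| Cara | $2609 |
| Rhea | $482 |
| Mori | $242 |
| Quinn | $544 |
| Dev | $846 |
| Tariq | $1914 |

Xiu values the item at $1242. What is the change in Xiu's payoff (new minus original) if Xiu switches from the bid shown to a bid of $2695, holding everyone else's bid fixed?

The highest bid among the other bidders is $2609; Xiu's bid doesn't change that.
Original bid $2843: Xiu is highest, pays the top rival bid $2609; payoff $1242 − $2609 = −$1367.
Alternative bid $2695: Xiu is highest, pays the top rival bid $2609; payoff $1242 − $2609 = −$1367.
Change in payoff = −$1367 − (−$1367) = $0.

$0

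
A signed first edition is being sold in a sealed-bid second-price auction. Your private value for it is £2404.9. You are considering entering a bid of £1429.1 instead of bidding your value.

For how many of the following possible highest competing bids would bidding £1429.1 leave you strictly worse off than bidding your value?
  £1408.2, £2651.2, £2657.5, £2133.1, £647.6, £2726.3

The deviation hurts exactly when the highest competing bid lies strictly between £1429.1 and £2404.9 — underbidding then forfeits a profitable win.
£1408.2: below both → same outcome either way.
£2651.2: above both → same outcome either way.
£2657.5: above both → same outcome either way.
£2133.1: inside the interval → strictly worse (loss £271.8).
£647.6: below both → same outcome either way.
£2726.3: above both → same outcome either way.
Count: 1.

1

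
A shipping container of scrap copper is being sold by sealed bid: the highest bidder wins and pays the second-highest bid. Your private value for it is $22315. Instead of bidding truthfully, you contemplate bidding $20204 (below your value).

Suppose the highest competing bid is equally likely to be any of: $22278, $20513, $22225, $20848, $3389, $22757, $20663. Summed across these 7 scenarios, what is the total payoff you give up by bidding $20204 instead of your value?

The deviation costs you only when the competing bid falls strictly between $20204 and $22315; elsewhere both bids give the same outcome.
$22278: truthful payoff $37, deviation payoff $0 → loss $37.
$20513: truthful payoff $1802, deviation payoff $0 → loss $1802.
$22225: truthful payoff $90, deviation payoff $0 → loss $90.
$20848: truthful payoff $1467, deviation payoff $0 → loss $1467.
$3389: outcomes coincide → loss $0.
$22757: outcomes coincide → loss $0.
$20663: truthful payoff $1652, deviation payoff $0 → loss $1652.
Total loss = $37 + $1802 + $90 + $1467 + $1652 = $5048.
Truthful bidding weakly dominates here: raising your bid can only win items priced above your value, and lowering it can only forfeit items priced below.

$5048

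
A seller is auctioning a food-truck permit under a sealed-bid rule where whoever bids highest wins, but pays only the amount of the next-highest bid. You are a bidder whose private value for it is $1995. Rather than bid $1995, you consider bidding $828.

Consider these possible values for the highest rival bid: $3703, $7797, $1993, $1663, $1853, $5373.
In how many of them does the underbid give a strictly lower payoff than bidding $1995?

3

The deviation hurts exactly when the highest competing bid lies strictly between $828 and $1995 — underbidding then forfeits a profitable win.
$3703: above both → same outcome either way.
$7797: above both → same outcome either way.
$1993: inside the interval → strictly worse (loss $2).
$1663: inside the interval → strictly worse (loss $332).
$1853: inside the interval → strictly worse (loss $142).
$5373: above both → same outcome either way.
Count: 3.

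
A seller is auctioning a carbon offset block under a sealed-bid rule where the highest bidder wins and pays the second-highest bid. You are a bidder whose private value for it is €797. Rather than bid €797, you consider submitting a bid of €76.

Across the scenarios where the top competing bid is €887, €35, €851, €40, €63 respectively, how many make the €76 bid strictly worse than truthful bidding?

0

The deviation hurts exactly when the highest competing bid lies strictly between €76 and €797 — underbidding then forfeits a profitable win.
€887: above both → same outcome either way.
€35: below both → same outcome either way.
€851: above both → same outcome either way.
€40: below both → same outcome either way.
€63: below both → same outcome either way.
Count: 0.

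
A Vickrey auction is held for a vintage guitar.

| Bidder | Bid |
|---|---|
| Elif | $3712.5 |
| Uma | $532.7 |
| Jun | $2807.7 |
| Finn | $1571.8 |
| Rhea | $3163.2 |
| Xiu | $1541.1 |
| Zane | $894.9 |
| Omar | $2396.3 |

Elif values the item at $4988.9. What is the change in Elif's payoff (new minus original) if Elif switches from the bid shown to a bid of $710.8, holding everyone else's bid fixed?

The highest bid among the other bidders is $3163.2; Elif's bid doesn't change that.
Original bid $3712.5: Elif is highest, pays the top rival bid $3163.2; payoff $4988.9 − $3163.2 = $1825.7.
Alternative bid $710.8: Elif is not highest (top rival bid is $3163.2); payoff $0.
Change in payoff = $0 − ($1825.7) = −$1825.7.

−$1825.7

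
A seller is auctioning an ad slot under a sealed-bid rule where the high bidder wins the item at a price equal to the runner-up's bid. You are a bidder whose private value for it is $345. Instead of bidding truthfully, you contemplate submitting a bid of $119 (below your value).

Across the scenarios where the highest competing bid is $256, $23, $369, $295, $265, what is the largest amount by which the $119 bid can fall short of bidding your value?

$89

$256: truthful gives $89, deviation gives $0 → loss $89.
$23: same outcome either way → loss $0.
$369: same outcome either way → loss $0.
$295: truthful gives $50, deviation gives $0 → loss $50.
$265: truthful gives $80, deviation gives $0 → loss $80.
Maximum loss: $89.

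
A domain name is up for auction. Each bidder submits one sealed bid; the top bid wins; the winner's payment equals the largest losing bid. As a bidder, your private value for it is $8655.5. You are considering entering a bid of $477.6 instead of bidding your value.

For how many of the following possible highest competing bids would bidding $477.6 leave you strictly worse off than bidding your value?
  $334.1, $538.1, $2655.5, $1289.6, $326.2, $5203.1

4

The deviation hurts exactly when the highest competing bid lies strictly between $477.6 and $8655.5 — underbidding then forfeits a profitable win.
$334.1: below both → same outcome either way.
$538.1: inside the interval → strictly worse (loss $8117.4).
$2655.5: inside the interval → strictly worse (loss $6000).
$1289.6: inside the interval → strictly worse (loss $7365.9).
$326.2: below both → same outcome either way.
$5203.1: inside the interval → strictly worse (loss $3452.4).
Count: 4.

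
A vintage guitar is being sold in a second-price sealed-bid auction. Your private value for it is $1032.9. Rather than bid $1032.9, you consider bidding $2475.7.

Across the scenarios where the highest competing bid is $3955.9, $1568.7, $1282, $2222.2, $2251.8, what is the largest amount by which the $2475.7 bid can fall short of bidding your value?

$1218.9

$3955.9: same outcome either way → loss $0.
$1568.7: truthful gives $0, deviation gives −$535.8 → loss $535.8.
$1282: truthful gives $0, deviation gives −$249.1 → loss $249.1.
$2222.2: truthful gives $0, deviation gives −$1189.3 → loss $1189.3.
$2251.8: truthful gives $0, deviation gives −$1218.9 → loss $1218.9.
Maximum loss: $1218.9.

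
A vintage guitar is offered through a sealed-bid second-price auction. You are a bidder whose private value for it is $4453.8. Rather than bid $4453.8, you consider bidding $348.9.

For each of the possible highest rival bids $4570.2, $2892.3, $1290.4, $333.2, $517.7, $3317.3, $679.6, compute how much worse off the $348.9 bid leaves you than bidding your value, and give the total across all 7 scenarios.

The deviation costs you only when the competing bid falls strictly between $348.9 and $4453.8; elsewhere both bids give the same outcome.
$4570.2: outcomes coincide → loss $0.
$2892.3: truthful payoff $1561.5, deviation payoff $0 → loss $1561.5.
$1290.4: truthful payoff $3163.4, deviation payoff $0 → loss $3163.4.
$333.2: outcomes coincide → loss $0.
$517.7: truthful payoff $3936.1, deviation payoff $0 → loss $3936.1.
$3317.3: truthful payoff $1136.5, deviation payoff $0 → loss $1136.5.
$679.6: truthful payoff $3774.2, deviation payoff $0 → loss $3774.2.
Total loss = $1561.5 + $3163.4 + $3936.1 + $1136.5 + $3774.2 = $13571.7.
Truthful bidding weakly dominates here: raising your bid can only win items priced above your value, and lowering it can only forfeit items priced below.

$13571.7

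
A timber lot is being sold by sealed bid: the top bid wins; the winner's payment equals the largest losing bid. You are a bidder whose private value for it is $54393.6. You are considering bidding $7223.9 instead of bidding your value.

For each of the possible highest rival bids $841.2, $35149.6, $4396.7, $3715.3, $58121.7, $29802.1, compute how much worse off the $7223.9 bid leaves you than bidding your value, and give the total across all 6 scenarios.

$43835.5

The deviation costs you only when the competing bid falls strictly between $7223.9 and $54393.6; elsewhere both bids give the same outcome.
$841.2: outcomes coincide → loss $0.
$35149.6: truthful payoff $19244, deviation payoff $0 → loss $19244.
$4396.7: outcomes coincide → loss $0.
$3715.3: outcomes coincide → loss $0.
$58121.7: outcomes coincide → loss $0.
$29802.1: truthful payoff $24591.5, deviation payoff $0 → loss $24591.5.
Total loss = $19244 + $24591.5 = $43835.5.
Truthful bidding weakly dominates here: raising your bid can only win items priced above your value, and lowering it can only forfeit items priced below.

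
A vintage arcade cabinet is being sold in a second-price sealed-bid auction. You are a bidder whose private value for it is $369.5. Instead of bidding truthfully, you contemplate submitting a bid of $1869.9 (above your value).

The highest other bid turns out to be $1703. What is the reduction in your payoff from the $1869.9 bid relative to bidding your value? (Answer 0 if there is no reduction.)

$1333.5

Bidding your value $369.5: you lose (since $369.5 < $1703). Payoff $0.
Bidding $1869.9: you win and pay $1703. Payoff $369.5 − $1703 = −$1333.5.
The competing bid $1703 lies between your value and your inflated bid, so overbidding wins an item priced above your value.
Loss from deviating = $0 − (−$1333.5) = $1333.5.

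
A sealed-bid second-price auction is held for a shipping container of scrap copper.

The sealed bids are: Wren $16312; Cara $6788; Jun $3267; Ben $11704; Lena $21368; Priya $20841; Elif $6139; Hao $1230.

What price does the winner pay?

$20841

Highest bid: Lena at $21368, so Lena wins.
Second-highest bid: Priya at $20841 — that is the price the winner pays.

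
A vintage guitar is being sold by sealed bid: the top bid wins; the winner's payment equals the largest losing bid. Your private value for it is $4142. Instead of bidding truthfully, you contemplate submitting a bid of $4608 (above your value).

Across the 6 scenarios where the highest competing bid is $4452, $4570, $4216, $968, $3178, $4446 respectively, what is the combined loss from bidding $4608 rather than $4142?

$1116

The deviation costs you only when the competing bid falls strictly between $4142 and $4608; elsewhere both bids give the same outcome.
$4452: truthful payoff $0, deviation payoff −$310 → loss $310.
$4570: truthful payoff $0, deviation payoff −$428 → loss $428.
$4216: truthful payoff $0, deviation payoff −$74 → loss $74.
$968: outcomes coincide → loss $0.
$3178: outcomes coincide → loss $0.
$4446: truthful payoff $0, deviation payoff −$304 → loss $304.
Total loss = $310 + $428 + $74 + $304 = $1116.
Truthful bidding weakly dominates here: raising your bid can only win items priced above your value, and lowering it can only forfeit items priced below.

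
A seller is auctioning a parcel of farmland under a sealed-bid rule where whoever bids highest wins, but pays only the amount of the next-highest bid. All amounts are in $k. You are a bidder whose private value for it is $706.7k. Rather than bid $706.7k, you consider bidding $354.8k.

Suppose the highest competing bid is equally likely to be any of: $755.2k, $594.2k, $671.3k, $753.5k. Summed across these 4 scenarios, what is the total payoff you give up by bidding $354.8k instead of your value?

The deviation costs you only when the competing bid falls strictly between $354.8k and $706.7k; elsewhere both bids give the same outcome.
$755.2k: outcomes coincide → loss $0k.
$594.2k: truthful payoff $112.5k, deviation payoff $0k → loss $112.5k.
$671.3k: truthful payoff $35.4k, deviation payoff $0k → loss $35.4k.
$753.5k: outcomes coincide → loss $0k.
Total loss = $112.5k + $35.4k = $147.9k.

$147.9k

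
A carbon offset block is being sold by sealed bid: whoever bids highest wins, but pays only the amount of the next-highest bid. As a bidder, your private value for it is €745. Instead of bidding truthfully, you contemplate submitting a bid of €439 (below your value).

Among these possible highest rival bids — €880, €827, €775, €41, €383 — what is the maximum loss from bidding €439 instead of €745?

€880: same outcome either way → loss €0.
€827: same outcome either way → loss €0.
€775: same outcome either way → loss €0.
€41: same outcome either way → loss €0.
€383: same outcome either way → loss €0.
Maximum loss: €0.

€0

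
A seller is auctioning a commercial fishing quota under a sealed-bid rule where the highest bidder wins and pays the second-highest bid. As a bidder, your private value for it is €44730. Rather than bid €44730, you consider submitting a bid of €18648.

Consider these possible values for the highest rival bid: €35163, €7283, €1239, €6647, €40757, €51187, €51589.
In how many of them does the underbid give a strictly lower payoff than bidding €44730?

The deviation hurts exactly when the highest competing bid lies strictly between €18648 and €44730 — underbidding then forfeits a profitable win.
€35163: inside the interval → strictly worse (loss €9567).
€7283: below both → same outcome either way.
€1239: below both → same outcome either way.
€6647: below both → same outcome either way.
€40757: inside the interval → strictly worse (loss €3973).
€51187: above both → same outcome either way.
€51589: above both → same outcome either way.
Count: 2.

2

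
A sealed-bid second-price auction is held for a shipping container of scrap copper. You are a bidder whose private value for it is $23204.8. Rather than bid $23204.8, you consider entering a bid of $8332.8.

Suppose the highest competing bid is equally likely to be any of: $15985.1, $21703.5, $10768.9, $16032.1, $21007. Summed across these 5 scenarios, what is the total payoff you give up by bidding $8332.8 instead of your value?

The deviation costs you only when the competing bid falls strictly between $8332.8 and $23204.8; elsewhere both bids give the same outcome.
$15985.1: truthful payoff $7219.7, deviation payoff $0 → loss $7219.7.
$21703.5: truthful payoff $1501.3, deviation payoff $0 → loss $1501.3.
$10768.9: truthful payoff $12435.9, deviation payoff $0 → loss $12435.9.
$16032.1: truthful payoff $7172.7, deviation payoff $0 → loss $7172.7.
$21007: truthful payoff $2197.8, deviation payoff $0 → loss $2197.8.
Total loss = $7219.7 + $1501.3 + $12435.9 + $7172.7 + $2197.8 = $30527.4.

$30527.4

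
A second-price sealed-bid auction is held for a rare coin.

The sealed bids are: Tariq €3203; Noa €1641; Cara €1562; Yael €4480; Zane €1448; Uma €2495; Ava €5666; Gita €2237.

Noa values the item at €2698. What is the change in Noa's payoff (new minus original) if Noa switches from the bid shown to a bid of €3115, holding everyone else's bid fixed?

The highest bid among the other bidders is €5666; Noa's bid doesn't change that.
Original bid €1641: Noa is not highest (top rival bid is €5666); payoff €0.
Alternative bid €3115: Noa is not highest (top rival bid is €5666); payoff €0.
Change in payoff = €0 − (€0) = €0.

€0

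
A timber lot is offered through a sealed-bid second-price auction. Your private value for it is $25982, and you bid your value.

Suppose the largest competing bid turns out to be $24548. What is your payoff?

Your bid $25982 exceeds the highest competing bid $24548, so you win.
In a second-price auction the winner pays the second-highest bid, $24548.
Payoff = value − price = $25982 − $24548 = $1434.

$1434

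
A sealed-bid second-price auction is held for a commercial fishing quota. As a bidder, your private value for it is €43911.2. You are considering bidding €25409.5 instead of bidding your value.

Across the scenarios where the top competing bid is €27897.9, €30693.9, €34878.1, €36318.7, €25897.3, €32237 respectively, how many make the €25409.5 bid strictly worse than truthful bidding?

6

The deviation hurts exactly when the highest competing bid lies strictly between €25409.5 and €43911.2 — underbidding then forfeits a profitable win.
€27897.9: inside the interval → strictly worse (loss €16013.3).
€30693.9: inside the interval → strictly worse (loss €13217.3).
€34878.1: inside the interval → strictly worse (loss €9033.1).
€36318.7: inside the interval → strictly worse (loss €7592.5).
€25897.3: inside the interval → strictly worse (loss €18013.9).
€32237: inside the interval → strictly worse (loss €11674.2).
Count: 6.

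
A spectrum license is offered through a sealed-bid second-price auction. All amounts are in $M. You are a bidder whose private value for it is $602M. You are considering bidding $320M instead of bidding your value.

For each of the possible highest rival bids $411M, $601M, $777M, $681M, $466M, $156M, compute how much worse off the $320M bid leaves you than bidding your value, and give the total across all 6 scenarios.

The deviation costs you only when the competing bid falls strictly between $320M and $602M; elsewhere both bids give the same outcome.
$411M: truthful payoff $191M, deviation payoff $0M → loss $191M.
$601M: truthful payoff $1M, deviation payoff $0M → loss $1M.
$777M: outcomes coincide → loss $0M.
$681M: outcomes coincide → loss $0M.
$466M: truthful payoff $136M, deviation payoff $0M → loss $136M.
$156M: outcomes coincide → loss $0M.
Total loss = $191M + $1M + $136M = $328M.
Truthful bidding weakly dominates here: raising your bid can only win items priced above your value, and lowering it can only forfeit items priced below.

$328M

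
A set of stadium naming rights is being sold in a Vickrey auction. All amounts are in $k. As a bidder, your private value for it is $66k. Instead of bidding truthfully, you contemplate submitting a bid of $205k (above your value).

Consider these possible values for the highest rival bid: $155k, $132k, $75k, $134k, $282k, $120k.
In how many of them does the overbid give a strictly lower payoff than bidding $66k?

5

The deviation hurts exactly when the highest competing bid lies strictly between $66k and $205k — overbidding then wins at a price above your value.
$155k: inside the interval → strictly worse (loss $89k).
$132k: inside the interval → strictly worse (loss $66k).
$75k: inside the interval → strictly worse (loss $9k).
$134k: inside the interval → strictly worse (loss $68k).
$282k: above both → same outcome either way.
$120k: inside the interval → strictly worse (loss $54k).
Count: 5.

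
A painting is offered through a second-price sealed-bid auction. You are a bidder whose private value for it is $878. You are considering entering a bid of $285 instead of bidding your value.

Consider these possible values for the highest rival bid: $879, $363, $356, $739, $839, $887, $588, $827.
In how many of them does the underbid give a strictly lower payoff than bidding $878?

The deviation hurts exactly when the highest competing bid lies strictly between $285 and $878 — underbidding then forfeits a profitable win.
$879: above both → same outcome either way.
$363: inside the interval → strictly worse (loss $515).
$356: inside the interval → strictly worse (loss $522).
$739: inside the interval → strictly worse (loss $139).
$839: inside the interval → strictly worse (loss $39).
$887: above both → same outcome either way.
$588: inside the interval → strictly worse (loss $290).
$827: inside the interval → strictly worse (loss $51).
Count: 6.

6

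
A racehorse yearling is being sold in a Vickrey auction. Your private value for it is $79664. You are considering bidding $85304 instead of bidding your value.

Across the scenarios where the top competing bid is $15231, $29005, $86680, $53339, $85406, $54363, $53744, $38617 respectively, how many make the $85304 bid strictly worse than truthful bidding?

0

The deviation hurts exactly when the highest competing bid lies strictly between $79664 and $85304 — overbidding then wins at a price above your value.
$15231: below both → same outcome either way.
$29005: below both → same outcome either way.
$86680: above both → same outcome either way.
$53339: below both → same outcome either way.
$85406: above both → same outcome either way.
$54363: below both → same outcome either way.
$53744: below both → same outcome either way.
$38617: below both → same outcome either way.
Count: 0.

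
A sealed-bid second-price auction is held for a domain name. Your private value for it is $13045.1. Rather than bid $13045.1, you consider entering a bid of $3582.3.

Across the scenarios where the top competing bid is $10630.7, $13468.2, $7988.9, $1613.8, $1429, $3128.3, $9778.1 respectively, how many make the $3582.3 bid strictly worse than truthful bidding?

3

The deviation hurts exactly when the highest competing bid lies strictly between $3582.3 and $13045.1 — underbidding then forfeits a profitable win.
$10630.7: inside the interval → strictly worse (loss $2414.4).
$13468.2: above both → same outcome either way.
$7988.9: inside the interval → strictly worse (loss $5056.2).
$1613.8: below both → same outcome either way.
$1429: below both → same outcome either way.
$3128.3: below both → same outcome either way.
$9778.1: inside the interval → strictly worse (loss $3267).
Count: 3.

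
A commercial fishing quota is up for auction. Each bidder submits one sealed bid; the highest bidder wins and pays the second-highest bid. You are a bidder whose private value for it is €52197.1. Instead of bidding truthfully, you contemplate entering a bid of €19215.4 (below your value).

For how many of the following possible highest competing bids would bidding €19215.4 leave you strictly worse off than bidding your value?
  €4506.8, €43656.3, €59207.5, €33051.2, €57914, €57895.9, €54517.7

2

The deviation hurts exactly when the highest competing bid lies strictly between €19215.4 and €52197.1 — underbidding then forfeits a profitable win.
€4506.8: below both → same outcome either way.
€43656.3: inside the interval → strictly worse (loss €8540.8).
€59207.5: above both → same outcome either way.
€33051.2: inside the interval → strictly worse (loss €19145.9).
€57914: above both → same outcome either way.
€57895.9: above both → same outcome either way.
€54517.7: above both → same outcome either way.
Count: 2.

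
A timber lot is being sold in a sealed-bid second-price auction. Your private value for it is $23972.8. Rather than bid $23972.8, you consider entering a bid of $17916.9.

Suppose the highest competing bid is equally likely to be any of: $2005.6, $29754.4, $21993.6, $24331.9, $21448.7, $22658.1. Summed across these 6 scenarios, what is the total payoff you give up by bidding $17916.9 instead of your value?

$5818

The deviation costs you only when the competing bid falls strictly between $17916.9 and $23972.8; elsewhere both bids give the same outcome.
$2005.6: outcomes coincide → loss $0.
$29754.4: outcomes coincide → loss $0.
$21993.6: truthful payoff $1979.2, deviation payoff $0 → loss $1979.2.
$24331.9: outcomes coincide → loss $0.
$21448.7: truthful payoff $2524.1, deviation payoff $0 → loss $2524.1.
$22658.1: truthful payoff $1314.7, deviation payoff $0 → loss $1314.7.
Total loss = $1979.2 + $2524.1 + $1314.7 = $5818.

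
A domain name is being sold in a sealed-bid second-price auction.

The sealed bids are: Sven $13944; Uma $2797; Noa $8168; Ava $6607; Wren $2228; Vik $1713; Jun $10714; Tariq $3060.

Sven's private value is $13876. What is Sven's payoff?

$3162

Highest bid: Sven at $13944, so Sven wins.
Second-highest bid: Jun at $10714 — that is the price the winner pays.
Sven's payoff = value − price = $13876 − $10714 = $3162.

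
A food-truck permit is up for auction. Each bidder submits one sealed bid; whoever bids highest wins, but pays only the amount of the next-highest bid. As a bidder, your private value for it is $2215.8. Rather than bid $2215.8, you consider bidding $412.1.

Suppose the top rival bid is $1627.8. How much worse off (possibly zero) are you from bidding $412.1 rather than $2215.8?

$588

Bidding your value $2215.8: you win (since $2215.8 > $1627.8) and pay $1627.8. Payoff $588.
Bidding $412.1: you lose. Payoff $0.
The competing bid $1627.8 lies between your shaded bid and your value, so underbidding forfeits an item you could have won at a profitable price.
Loss from deviating = $588 − ($0) = $588.
In a second-price auction your bid sets only whether you win, not what you pay, so bidding your true value is weakly dominant.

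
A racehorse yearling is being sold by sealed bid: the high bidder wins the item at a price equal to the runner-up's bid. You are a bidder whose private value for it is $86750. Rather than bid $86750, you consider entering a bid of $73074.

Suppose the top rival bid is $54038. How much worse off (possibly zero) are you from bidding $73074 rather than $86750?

$0

Bidding your value $86750: you win (since $86750 > $54038) and pay $54038. Payoff $32712.
Bidding $73074: you win and pay $54038. Payoff $86750 − $54038 = $32712.
Difference = $32712 − $32712 = $0; both bids lead to the same outcome because the competing bid is below both your value and your alternative bid.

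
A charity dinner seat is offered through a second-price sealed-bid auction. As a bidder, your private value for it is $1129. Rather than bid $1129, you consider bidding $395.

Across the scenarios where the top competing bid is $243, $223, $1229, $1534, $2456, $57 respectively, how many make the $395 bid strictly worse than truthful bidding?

0

The deviation hurts exactly when the highest competing bid lies strictly between $395 and $1129 — underbidding then forfeits a profitable win.
$243: below both → same outcome either way.
$223: below both → same outcome either way.
$1229: above both → same outcome either way.
$1534: above both → same outcome either way.
$2456: above both → same outcome either way.
$57: below both → same outcome either way.
Count: 0.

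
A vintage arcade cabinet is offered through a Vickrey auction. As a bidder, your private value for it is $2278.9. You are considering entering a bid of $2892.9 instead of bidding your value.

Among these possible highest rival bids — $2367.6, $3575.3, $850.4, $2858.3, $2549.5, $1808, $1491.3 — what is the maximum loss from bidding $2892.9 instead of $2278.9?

$579.4

$2367.6: truthful gives $0, deviation gives −$88.7 → loss $88.7.
$3575.3: same outcome either way → loss $0.
$850.4: same outcome either way → loss $0.
$2858.3: truthful gives $0, deviation gives −$579.4 → loss $579.4.
$2549.5: truthful gives $0, deviation gives −$270.6 → loss $270.6.
$1808: same outcome either way → loss $0.
$1491.3: same outcome either way → loss $0.
Maximum loss: $579.4.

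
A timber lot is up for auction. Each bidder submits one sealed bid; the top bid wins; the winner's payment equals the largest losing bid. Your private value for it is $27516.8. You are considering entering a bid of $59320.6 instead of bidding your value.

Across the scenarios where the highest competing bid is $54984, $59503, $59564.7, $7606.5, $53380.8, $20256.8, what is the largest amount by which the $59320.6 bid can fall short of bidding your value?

$27467.2

$54984: truthful gives $0, deviation gives −$27467.2 → loss $27467.2.
$59503: same outcome either way → loss $0.
$59564.7: same outcome either way → loss $0.
$7606.5: same outcome either way → loss $0.
$53380.8: truthful gives $0, deviation gives −$25864 → loss $25864.
$20256.8: same outcome either way → loss $0.
Maximum loss: $27467.2.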